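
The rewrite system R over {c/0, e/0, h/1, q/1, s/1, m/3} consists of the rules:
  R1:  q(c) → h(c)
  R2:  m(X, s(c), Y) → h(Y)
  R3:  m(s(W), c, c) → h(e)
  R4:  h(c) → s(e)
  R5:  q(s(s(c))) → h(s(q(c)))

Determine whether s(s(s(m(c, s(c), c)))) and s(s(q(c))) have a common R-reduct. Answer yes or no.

no — NF(t₁) = s(s(s(s(e)))), NF(t₂) = s(s(s(e)))

Reduce t₁ = s(s(s(m(c, s(c), c)))):
1. s(s(s(m(c, s(c), c))))  →  s(s(s(h(c))))   [R2 at 1.1.1]
2. s(s(s(h(c))))  →  s(s(s(s(e))))   [R4 at 1.1.1]

Reduce t₂ = s(s(q(c))):
1. s(s(q(c)))  →  s(s(h(c)))   [R1 at 1.1]
2. s(s(h(c)))  →  s(s(s(e)))   [R4 at 1.1]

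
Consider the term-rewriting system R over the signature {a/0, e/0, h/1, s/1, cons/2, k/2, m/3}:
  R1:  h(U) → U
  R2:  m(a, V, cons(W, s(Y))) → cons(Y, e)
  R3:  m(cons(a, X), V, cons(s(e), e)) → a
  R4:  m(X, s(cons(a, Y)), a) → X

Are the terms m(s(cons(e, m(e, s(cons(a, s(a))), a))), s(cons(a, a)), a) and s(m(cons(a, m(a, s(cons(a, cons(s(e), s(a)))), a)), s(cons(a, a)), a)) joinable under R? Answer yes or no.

no — NF(t₁) = s(cons(e, e)), NF(t₂) = s(cons(a, a))

Reduce t₁ = m(s(cons(e, m(e, s(cons(a, s(a))), a))), s(cons(a, a)), a):
1. m(s(cons(e, m(e, s(cons(a, s(a))), a))), s(cons(a, a)), a)  →  s(cons(e, m(e, s(cons(a, s(a))), a)))   [R4 at ε]
2. s(cons(e, m(e, s(cons(a, s(a))), a)))  →  s(cons(e, e))   [R4 at 1.2]

Reduce t₂ = s(m(cons(a, m(a, s(cons(a, cons(s(e), s(a)))), a)), s(cons(a, a)), a)):
1. s(m(cons(a, m(a, s(cons(a, cons(s(e), s(a)))), a)), s(cons(a, a)), a))  →  s(cons(a, m(a, s(cons(a, cons(s(e), s(a)))), a)))   [R4 at 1]
2. s(cons(a, m(a, s(cons(a, cons(s(e), s(a)))), a)))  →  s(cons(a, a))   [R4 at 1.2]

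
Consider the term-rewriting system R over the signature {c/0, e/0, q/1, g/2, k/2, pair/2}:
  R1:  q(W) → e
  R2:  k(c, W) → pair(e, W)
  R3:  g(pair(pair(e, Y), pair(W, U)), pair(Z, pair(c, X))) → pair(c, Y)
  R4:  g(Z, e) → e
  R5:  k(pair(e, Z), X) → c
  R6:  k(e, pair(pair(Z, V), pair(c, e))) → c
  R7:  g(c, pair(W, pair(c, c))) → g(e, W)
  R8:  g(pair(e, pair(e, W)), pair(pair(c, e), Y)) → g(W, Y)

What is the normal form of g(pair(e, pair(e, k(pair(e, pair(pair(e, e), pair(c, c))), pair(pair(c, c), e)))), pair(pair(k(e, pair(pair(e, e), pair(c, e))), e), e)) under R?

e

1. g(pair(e, pair(e, k(pair(e, pair(pair(e, e), pair(c, c))), pair(pair(c, c), e)))), pair(pair(k(e, pair(pair(e, e), pair(c, e))), e), e))  →  g(pair(e, pair(e, c)), pair(pair(k(e, pair(pair(e, e), pair(c, e))), e), e))   [R5 at 1.2.2]
2. g(pair(e, pair(e, c)), pair(pair(k(e, pair(pair(e, e), pair(c, e))), e), e))  →  g(pair(e, pair(e, c)), pair(pair(c, e), e))   [R6 at 2.1.1]
3. g(pair(e, pair(e, c)), pair(pair(c, e), e))  →  g(c, e)   [R8 at ε]
4. g(c, e)  →  e   [R4 at ε]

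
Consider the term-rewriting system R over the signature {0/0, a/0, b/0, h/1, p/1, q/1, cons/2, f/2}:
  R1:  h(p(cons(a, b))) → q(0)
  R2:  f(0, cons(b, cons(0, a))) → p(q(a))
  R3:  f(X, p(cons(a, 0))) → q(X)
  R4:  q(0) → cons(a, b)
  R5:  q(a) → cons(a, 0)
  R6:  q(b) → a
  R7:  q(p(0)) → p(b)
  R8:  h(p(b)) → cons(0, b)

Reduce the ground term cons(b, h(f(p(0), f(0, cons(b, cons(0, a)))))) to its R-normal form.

cons(b, cons(0, b))

1. cons(b, h(f(p(0), f(0, cons(b, cons(0, a))))))  →  cons(b, h(f(p(0), p(q(a)))))   [R2 at 2.1.2]
2. cons(b, h(f(p(0), p(q(a)))))  →  cons(b, h(f(p(0), p(cons(a, 0)))))   [R5 at 2.1.2.1]
3. cons(b, h(f(p(0), p(cons(a, 0)))))  →  cons(b, h(q(p(0))))   [R3 at 2.1]
4. cons(b, h(q(p(0))))  →  cons(b, h(p(b)))   [R7 at 2.1]
5. cons(b, h(p(b)))  →  cons(b, cons(0, b))   [R8 at 2]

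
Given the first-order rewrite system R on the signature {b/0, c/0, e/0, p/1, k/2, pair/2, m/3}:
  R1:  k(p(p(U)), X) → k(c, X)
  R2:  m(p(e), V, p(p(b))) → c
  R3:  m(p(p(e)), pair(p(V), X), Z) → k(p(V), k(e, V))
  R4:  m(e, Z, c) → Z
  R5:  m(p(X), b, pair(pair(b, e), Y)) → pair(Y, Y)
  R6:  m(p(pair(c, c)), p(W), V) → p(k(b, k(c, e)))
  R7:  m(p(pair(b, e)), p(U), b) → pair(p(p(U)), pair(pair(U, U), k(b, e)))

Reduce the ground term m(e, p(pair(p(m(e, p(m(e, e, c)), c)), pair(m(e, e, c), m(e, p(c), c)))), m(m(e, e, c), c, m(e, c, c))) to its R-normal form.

p(pair(p(p(e)), pair(e, p(c))))

1. m(e, p(pair(p(m(e, p(m(e, e, c)), c)), pair(m(e, e, c), m(e, p(c), c)))), m(m(e, e, c), c, m(e, c, c)))  →  m(e, p(pair(p(p(m(e, e, c))), pair(m(e, e, c), m(e, p(c), c)))), m(m(e, e, c), c, m(e, c, c)))   [R4 at 2.1.1.1]
2. m(e, p(pair(p(p(m(e, e, c))), pair(m(e, e, c), m(e, p(c), c)))), m(m(e, e, c), c, m(e, c, c)))  →  m(e, p(pair(p(p(e)), pair(m(e, e, c), m(e, p(c), c)))), m(m(e, e, c), c, m(e, c, c)))   [R4 at 2.1.1.1.1]
3. m(e, p(pair(p(p(e)), pair(m(e, e, c), m(e, p(c), c)))), m(m(e, e, c), c, m(e, c, c)))  →  m(e, p(pair(p(p(e)), pair(e, m(e, p(c), c)))), m(m(e, e, c), c, m(e, c, c)))   [R4 at 2.1.2.1]
4. m(e, p(pair(p(p(e)), pair(e, m(e, p(c), c)))), m(m(e, e, c), c, m(e, c, c)))  →  m(e, p(pair(p(p(e)), pair(e, p(c)))), m(m(e, e, c), c, m(e, c, c)))   [R4 at 2.1.2.2]
5. m(e, p(pair(p(p(e)), pair(e, p(c)))), m(m(e, e, c), c, m(e, c, c)))  →  m(e, p(pair(p(p(e)), pair(e, p(c)))), m(e, c, m(e, c, c)))   [R4 at 3.1]
6. m(e, p(pair(p(p(e)), pair(e, p(c)))), m(e, c, m(e, c, c)))  →  m(e, p(pair(p(p(e)), pair(e, p(c)))), m(e, c, c))   [R4 at 3.3]
7. m(e, p(pair(p(p(e)), pair(e, p(c)))), m(e, c, c))  →  m(e, p(pair(p(p(e)), pair(e, p(c)))), c)   [R4 at 3]
8. m(e, p(pair(p(p(e)), pair(e, p(c)))), c)  →  p(pair(p(p(e)), pair(e, p(c))))   [R4 at ε]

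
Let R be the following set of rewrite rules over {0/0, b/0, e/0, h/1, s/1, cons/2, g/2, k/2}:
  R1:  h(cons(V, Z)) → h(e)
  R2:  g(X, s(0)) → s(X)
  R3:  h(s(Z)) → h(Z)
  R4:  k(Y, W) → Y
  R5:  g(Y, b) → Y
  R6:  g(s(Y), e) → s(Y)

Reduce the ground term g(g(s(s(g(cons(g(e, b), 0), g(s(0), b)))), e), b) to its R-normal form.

1. g(g(s(s(g(cons(g(e, b), 0), g(s(0), b)))), e), b)  →  g(s(s(g(cons(g(e, b), 0), g(s(0), b)))), e)   [R5 at ε]
2. g(s(s(g(cons(g(e, b), 0), g(s(0), b)))), e)  →  s(s(g(cons(g(e, b), 0), g(s(0), b))))   [R6 at ε]
3. s(s(g(cons(g(e, b), 0), g(s(0), b))))  →  s(s(g(cons(e, 0), g(s(0), b))))   [R5 at 1.1.1.1]
4. s(s(g(cons(e, 0), g(s(0), b))))  →  s(s(g(cons(e, 0), s(0))))   [R5 at 1.1.2]
5. s(s(g(cons(e, 0), s(0))))  →  s(s(s(cons(e, 0))))   [R2 at 1.1]

s(s(s(cons(e, 0))))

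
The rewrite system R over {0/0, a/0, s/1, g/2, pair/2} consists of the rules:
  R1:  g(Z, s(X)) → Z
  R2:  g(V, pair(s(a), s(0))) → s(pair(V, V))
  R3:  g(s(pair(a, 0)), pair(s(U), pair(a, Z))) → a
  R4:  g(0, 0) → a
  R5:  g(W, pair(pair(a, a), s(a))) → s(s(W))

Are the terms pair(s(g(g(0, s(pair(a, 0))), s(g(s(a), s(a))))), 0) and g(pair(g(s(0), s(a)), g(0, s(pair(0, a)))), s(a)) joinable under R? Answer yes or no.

yes — NF(t₁) = pair(s(0), 0), NF(t₂) = pair(s(0), 0)

Reduce t₁ = pair(s(g(g(0, s(pair(a, 0))), s(g(s(a), s(a))))), 0):
1. pair(s(g(g(0, s(pair(a, 0))), s(g(s(a), s(a))))), 0)  →  pair(s(g(0, s(pair(a, 0)))), 0)   [R1 at 1.1]
2. pair(s(g(0, s(pair(a, 0)))), 0)  →  pair(s(0), 0)   [R1 at 1.1]

Reduce t₂ = g(pair(g(s(0), s(a)), g(0, s(pair(0, a)))), s(a)):
1. g(pair(g(s(0), s(a)), g(0, s(pair(0, a)))), s(a))  →  pair(g(s(0), s(a)), g(0, s(pair(0, a))))   [R1 at ε]
2. pair(g(s(0), s(a)), g(0, s(pair(0, a))))  →  pair(s(0), g(0, s(pair(0, a))))   [R1 at 1]
3. pair(s(0), g(0, s(pair(0, a))))  →  pair(s(0), 0)   [R1 at 2]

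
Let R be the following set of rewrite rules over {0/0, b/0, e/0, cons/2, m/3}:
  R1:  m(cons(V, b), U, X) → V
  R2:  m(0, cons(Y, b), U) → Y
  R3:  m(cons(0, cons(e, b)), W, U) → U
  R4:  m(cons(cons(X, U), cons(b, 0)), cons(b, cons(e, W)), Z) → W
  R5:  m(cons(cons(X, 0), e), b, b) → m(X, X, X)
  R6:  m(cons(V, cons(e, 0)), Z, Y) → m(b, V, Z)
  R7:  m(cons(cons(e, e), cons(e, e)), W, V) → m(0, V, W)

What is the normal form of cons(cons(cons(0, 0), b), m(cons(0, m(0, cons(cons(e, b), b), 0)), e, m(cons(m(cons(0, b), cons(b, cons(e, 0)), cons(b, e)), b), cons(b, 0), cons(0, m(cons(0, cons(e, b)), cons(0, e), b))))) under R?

1. cons(cons(cons(0, 0), b), m(cons(0, m(0, cons(cons(e, b), b), 0)), e, m(cons(m(cons(0, b), cons(b, cons(e, 0)), cons(b, e)), b), cons(b, 0), cons(0, m(cons(0, cons(e, b)), cons(0, e), b)))))  →  cons(cons(cons(0, 0), b), m(cons(0, cons(e, b)), e, m(cons(m(cons(0, b), cons(b, cons(e, 0)), cons(b, e)), b), cons(b, 0), cons(0, m(cons(0, cons(e, b)), cons(0, e), b)))))   [R2 at 2.1.2]
2. cons(cons(cons(0, 0), b), m(cons(0, cons(e, b)), e, m(cons(m(cons(0, b), cons(b, cons(e, 0)), cons(b, e)), b), cons(b, 0), cons(0, m(cons(0, cons(e, b)), cons(0, e), b)))))  →  cons(cons(cons(0, 0), b), m(cons(m(cons(0, b), cons(b, cons(e, 0)), cons(b, e)), b), cons(b, 0), cons(0, m(cons(0, cons(e, b)), cons(0, e), b))))   [R3 at 2]
3. cons(cons(cons(0, 0), b), m(cons(m(cons(0, b), cons(b, cons(e, 0)), cons(b, e)), b), cons(b, 0), cons(0, m(cons(0, cons(e, b)), cons(0, e), b))))  →  cons(cons(cons(0, 0), b), m(cons(0, b), cons(b, cons(e, 0)), cons(b, e)))   [R1 at 2]
4. cons(cons(cons(0, 0), b), m(cons(0, b), cons(b, cons(e, 0)), cons(b, e)))  →  cons(cons(cons(0, 0), b), 0)   [R1 at 2]

cons(cons(cons(0, 0), b), 0)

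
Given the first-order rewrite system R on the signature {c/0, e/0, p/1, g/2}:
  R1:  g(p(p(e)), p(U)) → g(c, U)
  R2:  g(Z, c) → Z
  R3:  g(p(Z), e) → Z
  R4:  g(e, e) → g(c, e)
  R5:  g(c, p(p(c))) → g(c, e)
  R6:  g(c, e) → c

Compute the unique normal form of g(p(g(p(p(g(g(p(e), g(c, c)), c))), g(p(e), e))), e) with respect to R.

p(p(e))

1. g(p(g(p(p(g(g(p(e), g(c, c)), c))), g(p(e), e))), e)  →  g(p(p(g(g(p(e), g(c, c)), c))), g(p(e), e))   [R3 at ε]
2. g(p(p(g(g(p(e), g(c, c)), c))), g(p(e), e))  →  g(p(p(g(p(e), g(c, c)))), g(p(e), e))   [R2 at 1.1.1]
3. g(p(p(g(p(e), g(c, c)))), g(p(e), e))  →  g(p(p(g(p(e), c))), g(p(e), e))   [R2 at 1.1.1.2]
4. g(p(p(g(p(e), c))), g(p(e), e))  →  g(p(p(p(e))), g(p(e), e))   [R2 at 1.1.1]
5. g(p(p(p(e))), g(p(e), e))  →  g(p(p(p(e))), e)   [R3 at 2]
6. g(p(p(p(e))), e)  →  p(p(e))   [R3 at ε]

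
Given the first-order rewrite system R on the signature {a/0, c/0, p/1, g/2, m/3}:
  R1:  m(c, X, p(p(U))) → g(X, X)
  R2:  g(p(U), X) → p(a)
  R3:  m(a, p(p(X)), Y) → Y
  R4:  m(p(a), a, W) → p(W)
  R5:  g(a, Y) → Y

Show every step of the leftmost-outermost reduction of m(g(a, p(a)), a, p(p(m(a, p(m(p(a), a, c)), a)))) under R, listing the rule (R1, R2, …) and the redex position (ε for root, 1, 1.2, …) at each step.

p(p(p(a)))

1. m(g(a, p(a)), a, p(p(m(a, p(m(p(a), a, c)), a))))  →  m(p(a), a, p(p(m(a, p(m(p(a), a, c)), a))))   [R5 at 1]
2. m(p(a), a, p(p(m(a, p(m(p(a), a, c)), a))))  →  p(p(p(m(a, p(m(p(a), a, c)), a))))   [R4 at ε]
3. p(p(p(m(a, p(m(p(a), a, c)), a))))  →  p(p(p(m(a, p(p(c)), a))))   [R4 at 1.1.1.2.1]
4. p(p(p(m(a, p(p(c)), a))))  →  p(p(p(a)))   [R3 at 1.1.1]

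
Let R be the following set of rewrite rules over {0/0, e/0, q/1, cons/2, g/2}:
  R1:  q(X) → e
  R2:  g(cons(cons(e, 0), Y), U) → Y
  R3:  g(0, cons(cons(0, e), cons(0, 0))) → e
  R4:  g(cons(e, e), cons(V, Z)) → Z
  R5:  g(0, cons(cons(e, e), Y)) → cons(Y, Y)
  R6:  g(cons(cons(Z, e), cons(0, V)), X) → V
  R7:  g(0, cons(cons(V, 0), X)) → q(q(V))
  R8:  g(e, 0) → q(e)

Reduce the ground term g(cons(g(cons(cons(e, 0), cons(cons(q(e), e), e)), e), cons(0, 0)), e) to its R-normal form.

1. g(cons(g(cons(cons(e, 0), cons(cons(q(e), e), e)), e), cons(0, 0)), e)  →  g(cons(cons(cons(q(e), e), e), cons(0, 0)), e)   [R2 at 1.1]
2. g(cons(cons(cons(q(e), e), e), cons(0, 0)), e)  →  0   [R6 at ε]

0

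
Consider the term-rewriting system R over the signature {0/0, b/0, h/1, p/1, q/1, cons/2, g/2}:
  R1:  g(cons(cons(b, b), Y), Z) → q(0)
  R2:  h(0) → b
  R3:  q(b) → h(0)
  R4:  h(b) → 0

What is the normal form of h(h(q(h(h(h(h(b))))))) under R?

1. h(h(q(h(h(h(h(b)))))))  →  h(h(q(h(h(h(0))))))   [R4 at 1.1.1.1.1.1]
2. h(h(q(h(h(h(0))))))  →  h(h(q(h(h(b)))))   [R2 at 1.1.1.1.1]
3. h(h(q(h(h(b)))))  →  h(h(q(h(0))))   [R4 at 1.1.1.1]
4. h(h(q(h(0))))  →  h(h(q(b)))   [R2 at 1.1.1]
5. h(h(q(b)))  →  h(h(h(0)))   [R3 at 1.1]
6. h(h(h(0)))  →  h(h(b))   [R2 at 1.1]
7. h(h(b))  →  h(0)   [R4 at 1]
8. h(0)  →  b   [R2 at ε]

b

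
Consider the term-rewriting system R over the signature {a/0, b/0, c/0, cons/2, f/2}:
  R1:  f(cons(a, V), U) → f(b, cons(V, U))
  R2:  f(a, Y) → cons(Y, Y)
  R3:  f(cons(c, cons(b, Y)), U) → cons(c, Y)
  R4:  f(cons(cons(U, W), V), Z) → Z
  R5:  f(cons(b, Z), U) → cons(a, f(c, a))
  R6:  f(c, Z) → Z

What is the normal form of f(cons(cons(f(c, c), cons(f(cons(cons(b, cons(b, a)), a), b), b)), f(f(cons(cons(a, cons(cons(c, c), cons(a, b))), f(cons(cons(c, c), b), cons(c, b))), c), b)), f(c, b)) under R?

b

1. f(cons(cons(f(c, c), cons(f(cons(cons(b, cons(b, a)), a), b), b)), f(f(cons(cons(a, cons(cons(c, c), cons(a, b))), f(cons(cons(c, c), b), cons(c, b))), c), b)), f(c, b))  →  f(c, b)   [R4 at ε]
2. f(c, b)  →  b   [R6 at ε]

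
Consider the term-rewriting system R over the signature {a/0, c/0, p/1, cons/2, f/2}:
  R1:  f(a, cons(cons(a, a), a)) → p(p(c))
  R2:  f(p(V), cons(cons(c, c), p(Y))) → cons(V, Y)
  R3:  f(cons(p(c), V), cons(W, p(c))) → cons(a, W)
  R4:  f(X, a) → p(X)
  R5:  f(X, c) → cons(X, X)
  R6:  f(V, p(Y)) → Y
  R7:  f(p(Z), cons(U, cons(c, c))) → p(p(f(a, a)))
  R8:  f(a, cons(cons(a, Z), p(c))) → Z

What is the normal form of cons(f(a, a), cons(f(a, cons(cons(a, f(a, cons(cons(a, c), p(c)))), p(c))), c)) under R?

1. cons(f(a, a), cons(f(a, cons(cons(a, f(a, cons(cons(a, c), p(c)))), p(c))), c))  →  cons(p(a), cons(f(a, cons(cons(a, f(a, cons(cons(a, c), p(c)))), p(c))), c))   [R4 at 1]
2. cons(p(a), cons(f(a, cons(cons(a, f(a, cons(cons(a, c), p(c)))), p(c))), c))  →  cons(p(a), cons(f(a, cons(cons(a, c), p(c))), c))   [R8 at 2.1]
3. cons(p(a), cons(f(a, cons(cons(a, c), p(c))), c))  →  cons(p(a), cons(c, c))   [R8 at 2.1]

cons(p(a), cons(c, c))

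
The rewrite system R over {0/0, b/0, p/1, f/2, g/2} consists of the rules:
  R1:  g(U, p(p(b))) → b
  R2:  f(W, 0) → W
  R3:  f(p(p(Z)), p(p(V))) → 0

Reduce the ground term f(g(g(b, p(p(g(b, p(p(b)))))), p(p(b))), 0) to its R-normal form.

1. f(g(g(b, p(p(g(b, p(p(b)))))), p(p(b))), 0)  →  g(g(b, p(p(g(b, p(p(b)))))), p(p(b)))   [R2 at ε]
2. g(g(b, p(p(g(b, p(p(b)))))), p(p(b)))  →  b   [R1 at ε]

b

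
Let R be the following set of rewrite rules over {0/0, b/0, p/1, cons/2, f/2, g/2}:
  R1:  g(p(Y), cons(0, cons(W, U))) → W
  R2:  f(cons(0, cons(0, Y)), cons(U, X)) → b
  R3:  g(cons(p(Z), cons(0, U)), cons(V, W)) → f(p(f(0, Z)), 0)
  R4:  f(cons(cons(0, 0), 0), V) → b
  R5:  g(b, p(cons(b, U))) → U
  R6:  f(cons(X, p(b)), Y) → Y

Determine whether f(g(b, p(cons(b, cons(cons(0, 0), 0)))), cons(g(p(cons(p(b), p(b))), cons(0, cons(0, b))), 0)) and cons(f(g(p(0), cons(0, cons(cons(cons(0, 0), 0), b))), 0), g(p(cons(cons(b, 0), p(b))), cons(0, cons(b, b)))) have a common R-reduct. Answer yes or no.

Reduce t₁ = f(g(b, p(cons(b, cons(cons(0, 0), 0)))), cons(g(p(cons(p(b), p(b))), cons(0, cons(0, b))), 0)):
1. f(g(b, p(cons(b, cons(cons(0, 0), 0)))), cons(g(p(cons(p(b), p(b))), cons(0, cons(0, b))), 0))  →  f(cons(cons(0, 0), 0), cons(g(p(cons(p(b), p(b))), cons(0, cons(0, b))), 0))   [R5 at 1]
2. f(cons(cons(0, 0), 0), cons(g(p(cons(p(b), p(b))), cons(0, cons(0, b))), 0))  →  b   [R4 at ε]

Reduce t₂ = cons(f(g(p(0), cons(0, cons(cons(cons(0, 0), 0), b))), 0), g(p(cons(cons(b, 0), p(b))), cons(0, cons(b, b)))):
1. cons(f(g(p(0), cons(0, cons(cons(cons(0, 0), 0), b))), 0), g(p(cons(cons(b, 0), p(b))), cons(0, cons(b, b))))  →  cons(f(cons(cons(0, 0), 0), 0), g(p(cons(cons(b, 0), p(b))), cons(0, cons(b, b))))   [R1 at 1.1]
2. cons(f(cons(cons(0, 0), 0), 0), g(p(cons(cons(b, 0), p(b))), cons(0, cons(b, b))))  →  cons(b, g(p(cons(cons(b, 0), p(b))), cons(0, cons(b, b))))   [R4 at 1]
3. cons(b, g(p(cons(cons(b, 0), p(b))), cons(0, cons(b, b))))  →  cons(b, b)   [R1 at 2]

no — NF(t₁) = b, NF(t₂) = cons(b, b)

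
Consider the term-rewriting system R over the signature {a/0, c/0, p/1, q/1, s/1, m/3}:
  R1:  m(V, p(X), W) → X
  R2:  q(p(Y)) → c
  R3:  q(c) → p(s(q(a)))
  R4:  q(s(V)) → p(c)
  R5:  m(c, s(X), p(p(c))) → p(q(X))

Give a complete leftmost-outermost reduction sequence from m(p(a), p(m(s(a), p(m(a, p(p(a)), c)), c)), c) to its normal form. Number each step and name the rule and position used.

p(a)

1. m(p(a), p(m(s(a), p(m(a, p(p(a)), c)), c)), c)  →  m(s(a), p(m(a, p(p(a)), c)), c)   [R1 at ε]
2. m(s(a), p(m(a, p(p(a)), c)), c)  →  m(a, p(p(a)), c)   [R1 at ε]
3. m(a, p(p(a)), c)  →  p(a)   [R1 at ε]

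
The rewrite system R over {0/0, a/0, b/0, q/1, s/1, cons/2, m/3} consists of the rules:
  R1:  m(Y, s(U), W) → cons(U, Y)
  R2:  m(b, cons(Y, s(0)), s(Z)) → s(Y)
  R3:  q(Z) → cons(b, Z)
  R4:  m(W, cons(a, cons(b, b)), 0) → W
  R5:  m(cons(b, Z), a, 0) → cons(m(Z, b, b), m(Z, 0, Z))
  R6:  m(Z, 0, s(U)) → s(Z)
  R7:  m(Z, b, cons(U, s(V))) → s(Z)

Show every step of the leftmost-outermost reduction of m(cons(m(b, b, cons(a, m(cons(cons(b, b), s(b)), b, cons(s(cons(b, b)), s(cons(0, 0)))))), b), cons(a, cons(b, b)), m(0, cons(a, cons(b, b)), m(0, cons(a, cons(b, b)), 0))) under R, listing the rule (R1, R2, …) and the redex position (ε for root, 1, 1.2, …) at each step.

cons(s(b), b)

1. m(cons(m(b, b, cons(a, m(cons(cons(b, b), s(b)), b, cons(s(cons(b, b)), s(cons(0, 0)))))), b), cons(a, cons(b, b)), m(0, cons(a, cons(b, b)), m(0, cons(a, cons(b, b)), 0)))  →  m(cons(m(b, b, cons(a, s(cons(cons(b, b), s(b))))), b), cons(a, cons(b, b)), m(0, cons(a, cons(b, b)), m(0, cons(a, cons(b, b)), 0)))   [R7 at 1.1.3.2]
2. m(cons(m(b, b, cons(a, s(cons(cons(b, b), s(b))))), b), cons(a, cons(b, b)), m(0, cons(a, cons(b, b)), m(0, cons(a, cons(b, b)), 0)))  →  m(cons(s(b), b), cons(a, cons(b, b)), m(0, cons(a, cons(b, b)), m(0, cons(a, cons(b, b)), 0)))   [R7 at 1.1]
3. m(cons(s(b), b), cons(a, cons(b, b)), m(0, cons(a, cons(b, b)), m(0, cons(a, cons(b, b)), 0)))  →  m(cons(s(b), b), cons(a, cons(b, b)), m(0, cons(a, cons(b, b)), 0))   [R4 at 3.3]
4. m(cons(s(b), b), cons(a, cons(b, b)), m(0, cons(a, cons(b, b)), 0))  →  m(cons(s(b), b), cons(a, cons(b, b)), 0)   [R4 at 3]
5. m(cons(s(b), b), cons(a, cons(b, b)), 0)  →  cons(s(b), b)   [R4 at ε]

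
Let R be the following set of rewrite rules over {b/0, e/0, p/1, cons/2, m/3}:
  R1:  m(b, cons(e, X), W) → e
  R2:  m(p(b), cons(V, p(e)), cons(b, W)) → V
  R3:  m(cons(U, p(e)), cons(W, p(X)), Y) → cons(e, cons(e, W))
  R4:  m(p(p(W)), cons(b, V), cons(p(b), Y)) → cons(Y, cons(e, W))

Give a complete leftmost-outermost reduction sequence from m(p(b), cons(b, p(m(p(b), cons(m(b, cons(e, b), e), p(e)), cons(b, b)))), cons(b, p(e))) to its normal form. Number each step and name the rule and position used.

b

1. m(p(b), cons(b, p(m(p(b), cons(m(b, cons(e, b), e), p(e)), cons(b, b)))), cons(b, p(e)))  →  m(p(b), cons(b, p(m(b, cons(e, b), e))), cons(b, p(e)))   [R2 at 2.2.1]
2. m(p(b), cons(b, p(m(b, cons(e, b), e))), cons(b, p(e)))  →  m(p(b), cons(b, p(e)), cons(b, p(e)))   [R1 at 2.2.1]
3. m(p(b), cons(b, p(e)), cons(b, p(e)))  →  b   [R2 at ε]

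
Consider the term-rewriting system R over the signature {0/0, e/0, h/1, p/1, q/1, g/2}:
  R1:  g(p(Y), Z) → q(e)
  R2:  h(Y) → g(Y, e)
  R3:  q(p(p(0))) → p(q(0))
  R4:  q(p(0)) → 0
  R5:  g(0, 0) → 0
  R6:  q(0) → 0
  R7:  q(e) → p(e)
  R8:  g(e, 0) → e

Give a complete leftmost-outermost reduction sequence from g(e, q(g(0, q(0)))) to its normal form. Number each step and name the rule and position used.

1. g(e, q(g(0, q(0))))  →  g(e, q(g(0, 0)))   [R6 at 2.1.2]
2. g(e, q(g(0, 0)))  →  g(e, q(0))   [R5 at 2.1]
3. g(e, q(0))  →  g(e, 0)   [R6 at 2]
4. g(e, 0)  →  e   [R8 at ε]

e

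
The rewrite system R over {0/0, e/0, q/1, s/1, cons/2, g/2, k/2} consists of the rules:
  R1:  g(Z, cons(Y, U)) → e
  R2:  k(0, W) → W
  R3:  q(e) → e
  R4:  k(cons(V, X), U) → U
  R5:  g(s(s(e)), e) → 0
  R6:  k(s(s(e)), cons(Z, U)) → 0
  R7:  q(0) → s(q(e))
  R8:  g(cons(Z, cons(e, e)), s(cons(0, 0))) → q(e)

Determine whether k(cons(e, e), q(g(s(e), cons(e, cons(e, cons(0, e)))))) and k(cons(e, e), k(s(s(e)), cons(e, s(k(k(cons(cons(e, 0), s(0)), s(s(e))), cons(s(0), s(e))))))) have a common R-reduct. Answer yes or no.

no — NF(t₁) = e, NF(t₂) = 0

Reduce t₁ = k(cons(e, e), q(g(s(e), cons(e, cons(e, cons(0, e)))))):
1. k(cons(e, e), q(g(s(e), cons(e, cons(e, cons(0, e))))))  →  q(g(s(e), cons(e, cons(e, cons(0, e)))))   [R4 at ε]
2. q(g(s(e), cons(e, cons(e, cons(0, e)))))  →  q(e)   [R1 at 1]
3. q(e)  →  e   [R3 at ε]

Reduce t₂ = k(cons(e, e), k(s(s(e)), cons(e, s(k(k(cons(cons(e, 0), s(0)), s(s(e))), cons(s(0), s(e))))))):
1. k(cons(e, e), k(s(s(e)), cons(e, s(k(k(cons(cons(e, 0), s(0)), s(s(e))), cons(s(0), s(e)))))))  →  k(s(s(e)), cons(e, s(k(k(cons(cons(e, 0), s(0)), s(s(e))), cons(s(0), s(e))))))   [R4 at ε]
2. k(s(s(e)), cons(e, s(k(k(cons(cons(e, 0), s(0)), s(s(e))), cons(s(0), s(e))))))  →  0   [R6 at ε]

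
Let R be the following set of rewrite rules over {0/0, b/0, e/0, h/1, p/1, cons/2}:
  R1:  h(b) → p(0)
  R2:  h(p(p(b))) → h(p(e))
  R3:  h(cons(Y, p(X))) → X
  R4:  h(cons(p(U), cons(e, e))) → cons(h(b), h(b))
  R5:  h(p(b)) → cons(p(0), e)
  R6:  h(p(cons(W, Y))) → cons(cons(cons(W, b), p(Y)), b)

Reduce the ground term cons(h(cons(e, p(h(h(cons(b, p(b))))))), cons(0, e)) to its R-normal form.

1. cons(h(cons(e, p(h(h(cons(b, p(b))))))), cons(0, e))  →  cons(h(h(cons(b, p(b)))), cons(0, e))   [R3 at 1]
2. cons(h(h(cons(b, p(b)))), cons(0, e))  →  cons(h(b), cons(0, e))   [R3 at 1.1]
3. cons(h(b), cons(0, e))  →  cons(p(0), cons(0, e))   [R1 at 1]

cons(p(0), cons(0, e))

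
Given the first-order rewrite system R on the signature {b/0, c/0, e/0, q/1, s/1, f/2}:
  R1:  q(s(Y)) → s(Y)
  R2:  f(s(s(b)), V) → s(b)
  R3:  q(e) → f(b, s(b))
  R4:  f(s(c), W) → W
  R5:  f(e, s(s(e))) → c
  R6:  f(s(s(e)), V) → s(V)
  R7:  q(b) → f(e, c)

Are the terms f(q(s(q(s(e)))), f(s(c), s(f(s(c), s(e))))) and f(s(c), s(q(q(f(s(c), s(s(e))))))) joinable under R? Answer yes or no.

Reduce t₁ = f(q(s(q(s(e)))), f(s(c), s(f(s(c), s(e))))):
1. f(q(s(q(s(e)))), f(s(c), s(f(s(c), s(e)))))  →  f(s(q(s(e))), f(s(c), s(f(s(c), s(e)))))   [R1 at 1]
2. f(s(q(s(e))), f(s(c), s(f(s(c), s(e)))))  →  f(s(s(e)), f(s(c), s(f(s(c), s(e)))))   [R1 at 1.1]
3. f(s(s(e)), f(s(c), s(f(s(c), s(e)))))  →  s(f(s(c), s(f(s(c), s(e)))))   [R6 at ε]
4. s(f(s(c), s(f(s(c), s(e)))))  →  s(s(f(s(c), s(e))))   [R4 at 1]
5. s(s(f(s(c), s(e))))  →  s(s(s(e)))   [R4 at 1.1]

Reduce t₂ = f(s(c), s(q(q(f(s(c), s(s(e))))))):
1. f(s(c), s(q(q(f(s(c), s(s(e)))))))  →  s(q(q(f(s(c), s(s(e))))))   [R4 at ε]
2. s(q(q(f(s(c), s(s(e))))))  →  s(q(q(s(s(e)))))   [R4 at 1.1.1]
3. s(q(q(s(s(e)))))  →  s(q(s(s(e))))   [R1 at 1.1]
4. s(q(s(s(e))))  →  s(s(s(e)))   [R1 at 1]

yes — NF(t₁) = s(s(s(e))), NF(t₂) = s(s(s(e)))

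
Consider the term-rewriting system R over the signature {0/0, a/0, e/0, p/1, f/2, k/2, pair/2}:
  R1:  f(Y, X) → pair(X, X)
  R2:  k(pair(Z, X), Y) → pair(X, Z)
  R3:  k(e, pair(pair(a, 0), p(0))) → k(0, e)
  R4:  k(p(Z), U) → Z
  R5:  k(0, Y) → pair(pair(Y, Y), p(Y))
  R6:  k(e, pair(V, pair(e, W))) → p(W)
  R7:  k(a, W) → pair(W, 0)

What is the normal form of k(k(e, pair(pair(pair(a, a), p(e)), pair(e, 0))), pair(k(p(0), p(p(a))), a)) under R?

0

1. k(k(e, pair(pair(pair(a, a), p(e)), pair(e, 0))), pair(k(p(0), p(p(a))), a))  →  k(p(0), pair(k(p(0), p(p(a))), a))   [R6 at 1]
2. k(p(0), pair(k(p(0), p(p(a))), a))  →  0   [R4 at ε]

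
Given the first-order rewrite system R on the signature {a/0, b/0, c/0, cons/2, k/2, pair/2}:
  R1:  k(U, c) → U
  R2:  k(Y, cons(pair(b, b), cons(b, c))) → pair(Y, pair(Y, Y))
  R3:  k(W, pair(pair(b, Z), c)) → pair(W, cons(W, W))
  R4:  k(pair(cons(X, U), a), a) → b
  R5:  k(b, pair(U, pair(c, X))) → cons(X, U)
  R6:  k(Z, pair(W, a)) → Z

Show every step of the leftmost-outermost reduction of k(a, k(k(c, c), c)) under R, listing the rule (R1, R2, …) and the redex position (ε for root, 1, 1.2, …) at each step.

1. k(a, k(k(c, c), c))  →  k(a, k(c, c))   [R1 at 2]
2. k(a, k(c, c))  →  k(a, c)   [R1 at 2]
3. k(a, c)  →  a   [R1 at ε]

a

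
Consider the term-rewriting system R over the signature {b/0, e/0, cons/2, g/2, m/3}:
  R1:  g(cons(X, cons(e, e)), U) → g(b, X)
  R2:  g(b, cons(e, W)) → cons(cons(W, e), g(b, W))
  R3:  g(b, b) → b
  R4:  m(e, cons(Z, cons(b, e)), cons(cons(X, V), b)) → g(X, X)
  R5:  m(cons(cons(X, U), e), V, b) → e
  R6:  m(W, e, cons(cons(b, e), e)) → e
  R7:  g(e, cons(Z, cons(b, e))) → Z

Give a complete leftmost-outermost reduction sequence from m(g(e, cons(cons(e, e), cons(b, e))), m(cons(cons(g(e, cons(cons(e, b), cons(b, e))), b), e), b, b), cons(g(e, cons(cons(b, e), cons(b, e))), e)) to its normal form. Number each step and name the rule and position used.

e

1. m(g(e, cons(cons(e, e), cons(b, e))), m(cons(cons(g(e, cons(cons(e, b), cons(b, e))), b), e), b, b), cons(g(e, cons(cons(b, e), cons(b, e))), e))  →  m(cons(e, e), m(cons(cons(g(e, cons(cons(e, b), cons(b, e))), b), e), b, b), cons(g(e, cons(cons(b, e), cons(b, e))), e))   [R7 at 1]
2. m(cons(e, e), m(cons(cons(g(e, cons(cons(e, b), cons(b, e))), b), e), b, b), cons(g(e, cons(cons(b, e), cons(b, e))), e))  →  m(cons(e, e), e, cons(g(e, cons(cons(b, e), cons(b, e))), e))   [R5 at 2]
3. m(cons(e, e), e, cons(g(e, cons(cons(b, e), cons(b, e))), e))  →  m(cons(e, e), e, cons(cons(b, e), e))   [R7 at 3.1]
4. m(cons(e, e), e, cons(cons(b, e), e))  →  e   [R6 at ε]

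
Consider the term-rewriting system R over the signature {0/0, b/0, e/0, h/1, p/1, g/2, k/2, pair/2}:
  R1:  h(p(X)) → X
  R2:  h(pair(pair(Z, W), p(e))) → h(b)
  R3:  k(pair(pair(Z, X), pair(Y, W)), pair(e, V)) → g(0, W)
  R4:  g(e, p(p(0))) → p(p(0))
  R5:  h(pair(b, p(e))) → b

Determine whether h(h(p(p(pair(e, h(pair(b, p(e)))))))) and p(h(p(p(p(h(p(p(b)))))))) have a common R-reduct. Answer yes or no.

no — NF(t₁) = pair(e, b), NF(t₂) = p(p(p(p(b))))

Reduce t₁ = h(h(p(p(pair(e, h(pair(b, p(e)))))))):
1. h(h(p(p(pair(e, h(pair(b, p(e))))))))  →  h(p(pair(e, h(pair(b, p(e))))))   [R1 at 1]
2. h(p(pair(e, h(pair(b, p(e))))))  →  pair(e, h(pair(b, p(e))))   [R1 at ε]
3. pair(e, h(pair(b, p(e))))  →  pair(e, b)   [R5 at 2]

Reduce t₂ = p(h(p(p(p(h(p(p(b)))))))):
1. p(h(p(p(p(h(p(p(b))))))))  →  p(p(p(h(p(p(b))))))   [R1 at 1]
2. p(p(p(h(p(p(b))))))  →  p(p(p(p(b))))   [R1 at 1.1.1]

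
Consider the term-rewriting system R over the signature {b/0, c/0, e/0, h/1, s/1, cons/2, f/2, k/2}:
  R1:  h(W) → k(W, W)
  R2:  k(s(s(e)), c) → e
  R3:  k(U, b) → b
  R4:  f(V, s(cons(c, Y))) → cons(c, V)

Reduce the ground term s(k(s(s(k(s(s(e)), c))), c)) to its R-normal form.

s(e)

1. s(k(s(s(k(s(s(e)), c))), c))  →  s(k(s(s(e)), c))   [R2 at 1.1.1.1]
2. s(k(s(s(e)), c))  →  s(e)   [R2 at 1]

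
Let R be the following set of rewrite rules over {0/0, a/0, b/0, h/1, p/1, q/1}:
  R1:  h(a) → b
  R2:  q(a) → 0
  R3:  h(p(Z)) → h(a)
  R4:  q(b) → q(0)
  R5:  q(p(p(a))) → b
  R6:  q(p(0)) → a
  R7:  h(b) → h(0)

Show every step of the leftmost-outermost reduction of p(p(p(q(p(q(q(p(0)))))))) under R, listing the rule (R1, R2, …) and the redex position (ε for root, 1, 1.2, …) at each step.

1. p(p(p(q(p(q(q(p(0))))))))  →  p(p(p(q(p(q(a))))))   [R6 at 1.1.1.1.1.1]
2. p(p(p(q(p(q(a))))))  →  p(p(p(q(p(0)))))   [R2 at 1.1.1.1.1]
3. p(p(p(q(p(0)))))  →  p(p(p(a)))   [R6 at 1.1.1]

p(p(p(a)))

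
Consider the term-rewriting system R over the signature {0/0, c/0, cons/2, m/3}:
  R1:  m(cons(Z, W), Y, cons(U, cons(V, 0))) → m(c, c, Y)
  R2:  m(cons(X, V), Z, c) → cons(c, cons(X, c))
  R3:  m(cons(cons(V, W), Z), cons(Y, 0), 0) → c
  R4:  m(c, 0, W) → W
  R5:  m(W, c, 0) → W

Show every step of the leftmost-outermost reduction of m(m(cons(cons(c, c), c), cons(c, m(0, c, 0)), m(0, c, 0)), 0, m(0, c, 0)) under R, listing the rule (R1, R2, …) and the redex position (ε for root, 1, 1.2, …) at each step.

1. m(m(cons(cons(c, c), c), cons(c, m(0, c, 0)), m(0, c, 0)), 0, m(0, c, 0))  →  m(m(cons(cons(c, c), c), cons(c, 0), m(0, c, 0)), 0, m(0, c, 0))   [R5 at 1.2.2]
2. m(m(cons(cons(c, c), c), cons(c, 0), m(0, c, 0)), 0, m(0, c, 0))  →  m(m(cons(cons(c, c), c), cons(c, 0), 0), 0, m(0, c, 0))   [R5 at 1.3]
3. m(m(cons(cons(c, c), c), cons(c, 0), 0), 0, m(0, c, 0))  →  m(c, 0, m(0, c, 0))   [R3 at 1]
4. m(c, 0, m(0, c, 0))  →  m(0, c, 0)   [R4 at ε]
5. m(0, c, 0)  →  0   [R5 at ε]

0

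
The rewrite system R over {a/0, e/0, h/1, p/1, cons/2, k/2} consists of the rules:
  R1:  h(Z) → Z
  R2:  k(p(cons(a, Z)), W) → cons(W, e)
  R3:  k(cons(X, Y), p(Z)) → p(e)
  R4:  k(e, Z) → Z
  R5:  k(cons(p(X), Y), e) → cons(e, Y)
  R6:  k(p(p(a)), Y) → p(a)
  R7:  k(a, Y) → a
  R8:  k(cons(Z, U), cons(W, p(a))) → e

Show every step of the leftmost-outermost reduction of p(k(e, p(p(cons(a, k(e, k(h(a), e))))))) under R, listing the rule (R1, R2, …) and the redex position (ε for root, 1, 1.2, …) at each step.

p(p(p(cons(a, a))))

1. p(k(e, p(p(cons(a, k(e, k(h(a), e)))))))  →  p(p(p(cons(a, k(e, k(h(a), e))))))   [R4 at 1]
2. p(p(p(cons(a, k(e, k(h(a), e))))))  →  p(p(p(cons(a, k(h(a), e)))))   [R4 at 1.1.1.2]
3. p(p(p(cons(a, k(h(a), e)))))  →  p(p(p(cons(a, k(a, e)))))   [R1 at 1.1.1.2.1]
4. p(p(p(cons(a, k(a, e)))))  →  p(p(p(cons(a, a))))   [R7 at 1.1.1.2]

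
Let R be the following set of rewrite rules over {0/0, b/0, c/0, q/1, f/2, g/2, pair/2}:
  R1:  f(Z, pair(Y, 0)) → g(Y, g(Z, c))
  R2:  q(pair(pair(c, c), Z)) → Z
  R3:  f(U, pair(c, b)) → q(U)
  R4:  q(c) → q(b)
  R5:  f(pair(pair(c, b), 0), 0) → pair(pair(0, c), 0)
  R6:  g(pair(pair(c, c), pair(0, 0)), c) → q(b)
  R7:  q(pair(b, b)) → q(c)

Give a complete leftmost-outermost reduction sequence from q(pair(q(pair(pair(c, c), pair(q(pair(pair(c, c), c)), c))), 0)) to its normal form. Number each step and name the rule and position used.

0

1. q(pair(q(pair(pair(c, c), pair(q(pair(pair(c, c), c)), c))), 0))  →  q(pair(pair(q(pair(pair(c, c), c)), c), 0))   [R2 at 1.1]
2. q(pair(pair(q(pair(pair(c, c), c)), c), 0))  →  q(pair(pair(c, c), 0))   [R2 at 1.1.1]
3. q(pair(pair(c, c), 0))  →  0   [R2 at ε]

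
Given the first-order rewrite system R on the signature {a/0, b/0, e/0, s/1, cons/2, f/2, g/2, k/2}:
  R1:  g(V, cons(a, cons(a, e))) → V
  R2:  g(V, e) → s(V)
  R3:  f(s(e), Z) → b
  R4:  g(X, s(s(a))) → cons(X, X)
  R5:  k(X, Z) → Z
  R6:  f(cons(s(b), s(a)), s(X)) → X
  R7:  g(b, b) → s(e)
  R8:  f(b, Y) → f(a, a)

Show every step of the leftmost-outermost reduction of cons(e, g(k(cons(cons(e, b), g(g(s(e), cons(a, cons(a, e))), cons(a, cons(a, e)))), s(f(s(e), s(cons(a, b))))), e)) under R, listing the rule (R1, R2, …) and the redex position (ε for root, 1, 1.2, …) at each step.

cons(e, s(s(b)))

1. cons(e, g(k(cons(cons(e, b), g(g(s(e), cons(a, cons(a, e))), cons(a, cons(a, e)))), s(f(s(e), s(cons(a, b))))), e))  →  cons(e, s(k(cons(cons(e, b), g(g(s(e), cons(a, cons(a, e))), cons(a, cons(a, e)))), s(f(s(e), s(cons(a, b)))))))   [R2 at 2]
2. cons(e, s(k(cons(cons(e, b), g(g(s(e), cons(a, cons(a, e))), cons(a, cons(a, e)))), s(f(s(e), s(cons(a, b)))))))  →  cons(e, s(s(f(s(e), s(cons(a, b))))))   [R5 at 2.1]
3. cons(e, s(s(f(s(e), s(cons(a, b))))))  →  cons(e, s(s(b)))   [R3 at 2.1.1]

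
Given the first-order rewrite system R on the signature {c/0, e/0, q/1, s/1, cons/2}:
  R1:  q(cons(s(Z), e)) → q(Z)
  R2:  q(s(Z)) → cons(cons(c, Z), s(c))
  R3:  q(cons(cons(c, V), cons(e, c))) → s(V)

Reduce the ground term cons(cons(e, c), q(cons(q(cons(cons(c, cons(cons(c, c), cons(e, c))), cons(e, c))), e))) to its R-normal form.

1. cons(cons(e, c), q(cons(q(cons(cons(c, cons(cons(c, c), cons(e, c))), cons(e, c))), e)))  →  cons(cons(e, c), q(cons(s(cons(cons(c, c), cons(e, c))), e)))   [R3 at 2.1.1]
2. cons(cons(e, c), q(cons(s(cons(cons(c, c), cons(e, c))), e)))  →  cons(cons(e, c), q(cons(cons(c, c), cons(e, c))))   [R1 at 2]
3. cons(cons(e, c), q(cons(cons(c, c), cons(e, c))))  →  cons(cons(e, c), s(c))   [R3 at 2]

cons(cons(e, c), s(c))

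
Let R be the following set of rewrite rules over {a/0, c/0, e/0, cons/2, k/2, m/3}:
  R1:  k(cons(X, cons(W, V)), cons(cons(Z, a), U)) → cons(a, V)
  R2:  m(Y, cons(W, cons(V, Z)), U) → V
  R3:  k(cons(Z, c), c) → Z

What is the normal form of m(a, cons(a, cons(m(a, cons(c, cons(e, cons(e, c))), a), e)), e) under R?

1. m(a, cons(a, cons(m(a, cons(c, cons(e, cons(e, c))), a), e)), e)  →  m(a, cons(c, cons(e, cons(e, c))), a)   [R2 at ε]
2. m(a, cons(c, cons(e, cons(e, c))), a)  →  e   [R2 at ε]

e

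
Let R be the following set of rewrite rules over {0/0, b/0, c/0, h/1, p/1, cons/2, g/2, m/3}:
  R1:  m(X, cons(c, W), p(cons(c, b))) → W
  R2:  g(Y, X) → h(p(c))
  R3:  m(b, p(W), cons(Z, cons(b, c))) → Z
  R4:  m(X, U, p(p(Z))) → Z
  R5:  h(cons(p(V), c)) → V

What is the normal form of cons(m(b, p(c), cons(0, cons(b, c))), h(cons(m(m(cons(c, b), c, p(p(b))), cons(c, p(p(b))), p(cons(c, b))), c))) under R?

1. cons(m(b, p(c), cons(0, cons(b, c))), h(cons(m(m(cons(c, b), c, p(p(b))), cons(c, p(p(b))), p(cons(c, b))), c)))  →  cons(0, h(cons(m(m(cons(c, b), c, p(p(b))), cons(c, p(p(b))), p(cons(c, b))), c)))   [R3 at 1]
2. cons(0, h(cons(m(m(cons(c, b), c, p(p(b))), cons(c, p(p(b))), p(cons(c, b))), c)))  →  cons(0, h(cons(p(p(b)), c)))   [R1 at 2.1.1]
3. cons(0, h(cons(p(p(b)), c)))  →  cons(0, p(b))   [R5 at 2]

cons(0, p(b))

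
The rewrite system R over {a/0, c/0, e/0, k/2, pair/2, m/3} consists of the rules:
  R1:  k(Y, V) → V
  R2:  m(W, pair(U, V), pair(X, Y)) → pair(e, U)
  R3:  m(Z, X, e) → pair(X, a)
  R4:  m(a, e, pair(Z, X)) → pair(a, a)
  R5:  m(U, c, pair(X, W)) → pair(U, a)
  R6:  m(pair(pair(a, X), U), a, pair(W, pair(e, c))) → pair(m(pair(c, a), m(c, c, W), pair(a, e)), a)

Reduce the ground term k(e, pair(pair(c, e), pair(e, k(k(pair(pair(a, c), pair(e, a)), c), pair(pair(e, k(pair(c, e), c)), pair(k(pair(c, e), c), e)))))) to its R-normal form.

pair(pair(c, e), pair(e, pair(pair(e, c), pair(c, e))))

1. k(e, pair(pair(c, e), pair(e, k(k(pair(pair(a, c), pair(e, a)), c), pair(pair(e, k(pair(c, e), c)), pair(k(pair(c, e), c), e))))))  →  pair(pair(c, e), pair(e, k(k(pair(pair(a, c), pair(e, a)), c), pair(pair(e, k(pair(c, e), c)), pair(k(pair(c, e), c), e)))))   [R1 at ε]
2. pair(pair(c, e), pair(e, k(k(pair(pair(a, c), pair(e, a)), c), pair(pair(e, k(pair(c, e), c)), pair(k(pair(c, e), c), e)))))  →  pair(pair(c, e), pair(e, pair(pair(e, k(pair(c, e), c)), pair(k(pair(c, e), c), e))))   [R1 at 2.2]
3. pair(pair(c, e), pair(e, pair(pair(e, k(pair(c, e), c)), pair(k(pair(c, e), c), e))))  →  pair(pair(c, e), pair(e, pair(pair(e, c), pair(k(pair(c, e), c), e))))   [R1 at 2.2.1.2]
4. pair(pair(c, e), pair(e, pair(pair(e, c), pair(k(pair(c, e), c), e))))  →  pair(pair(c, e), pair(e, pair(pair(e, c), pair(c, e))))   [R1 at 2.2.2.1]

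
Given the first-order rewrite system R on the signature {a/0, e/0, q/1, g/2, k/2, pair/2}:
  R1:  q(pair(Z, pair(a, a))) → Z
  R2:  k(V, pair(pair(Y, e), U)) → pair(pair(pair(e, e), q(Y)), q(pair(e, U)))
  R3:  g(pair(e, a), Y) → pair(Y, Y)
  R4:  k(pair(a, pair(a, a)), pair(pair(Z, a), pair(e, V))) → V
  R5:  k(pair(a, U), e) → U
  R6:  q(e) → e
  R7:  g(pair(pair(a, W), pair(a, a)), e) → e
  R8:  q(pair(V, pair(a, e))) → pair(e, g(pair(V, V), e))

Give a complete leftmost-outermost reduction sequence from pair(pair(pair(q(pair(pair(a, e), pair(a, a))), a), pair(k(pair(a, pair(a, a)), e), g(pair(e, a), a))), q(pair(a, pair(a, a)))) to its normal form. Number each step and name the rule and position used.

1. pair(pair(pair(q(pair(pair(a, e), pair(a, a))), a), pair(k(pair(a, pair(a, a)), e), g(pair(e, a), a))), q(pair(a, pair(a, a))))  →  pair(pair(pair(pair(a, e), a), pair(k(pair(a, pair(a, a)), e), g(pair(e, a), a))), q(pair(a, pair(a, a))))   [R1 at 1.1.1]
2. pair(pair(pair(pair(a, e), a), pair(k(pair(a, pair(a, a)), e), g(pair(e, a), a))), q(pair(a, pair(a, a))))  →  pair(pair(pair(pair(a, e), a), pair(pair(a, a), g(pair(e, a), a))), q(pair(a, pair(a, a))))   [R5 at 1.2.1]
3. pair(pair(pair(pair(a, e), a), pair(pair(a, a), g(pair(e, a), a))), q(pair(a, pair(a, a))))  →  pair(pair(pair(pair(a, e), a), pair(pair(a, a), pair(a, a))), q(pair(a, pair(a, a))))   [R3 at 1.2.2]
4. pair(pair(pair(pair(a, e), a), pair(pair(a, a), pair(a, a))), q(pair(a, pair(a, a))))  →  pair(pair(pair(pair(a, e), a), pair(pair(a, a), pair(a, a))), a)   [R1 at 2]

pair(pair(pair(pair(a, e), a), pair(pair(a, a), pair(a, a))), a)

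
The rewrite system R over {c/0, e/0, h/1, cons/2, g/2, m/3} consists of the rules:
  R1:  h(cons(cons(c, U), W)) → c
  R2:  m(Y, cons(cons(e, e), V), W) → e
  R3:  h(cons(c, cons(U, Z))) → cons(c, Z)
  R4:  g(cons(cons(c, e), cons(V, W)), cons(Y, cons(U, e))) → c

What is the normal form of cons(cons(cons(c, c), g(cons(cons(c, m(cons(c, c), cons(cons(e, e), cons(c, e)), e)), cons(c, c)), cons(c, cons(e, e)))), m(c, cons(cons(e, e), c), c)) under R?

1. cons(cons(cons(c, c), g(cons(cons(c, m(cons(c, c), cons(cons(e, e), cons(c, e)), e)), cons(c, c)), cons(c, cons(e, e)))), m(c, cons(cons(e, e), c), c))  →  cons(cons(cons(c, c), g(cons(cons(c, e), cons(c, c)), cons(c, cons(e, e)))), m(c, cons(cons(e, e), c), c))   [R2 at 1.2.1.1.2]
2. cons(cons(cons(c, c), g(cons(cons(c, e), cons(c, c)), cons(c, cons(e, e)))), m(c, cons(cons(e, e), c), c))  →  cons(cons(cons(c, c), c), m(c, cons(cons(e, e), c), c))   [R4 at 1.2]
3. cons(cons(cons(c, c), c), m(c, cons(cons(e, e), c), c))  →  cons(cons(cons(c, c), c), e)   [R2 at 2]

cons(cons(cons(c, c), c), e)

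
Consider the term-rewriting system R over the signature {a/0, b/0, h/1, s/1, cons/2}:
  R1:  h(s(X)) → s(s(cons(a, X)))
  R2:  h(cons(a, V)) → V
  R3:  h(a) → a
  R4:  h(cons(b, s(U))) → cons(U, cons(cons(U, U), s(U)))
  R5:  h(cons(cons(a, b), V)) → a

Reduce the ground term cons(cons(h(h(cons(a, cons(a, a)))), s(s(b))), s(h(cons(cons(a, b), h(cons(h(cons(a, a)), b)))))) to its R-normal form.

cons(cons(a, s(s(b))), s(a))

1. cons(cons(h(h(cons(a, cons(a, a)))), s(s(b))), s(h(cons(cons(a, b), h(cons(h(cons(a, a)), b))))))  →  cons(cons(h(cons(a, a)), s(s(b))), s(h(cons(cons(a, b), h(cons(h(cons(a, a)), b))))))   [R2 at 1.1.1]
2. cons(cons(h(cons(a, a)), s(s(b))), s(h(cons(cons(a, b), h(cons(h(cons(a, a)), b))))))  →  cons(cons(a, s(s(b))), s(h(cons(cons(a, b), h(cons(h(cons(a, a)), b))))))   [R2 at 1.1]
3. cons(cons(a, s(s(b))), s(h(cons(cons(a, b), h(cons(h(cons(a, a)), b))))))  →  cons(cons(a, s(s(b))), s(a))   [R5 at 2.1]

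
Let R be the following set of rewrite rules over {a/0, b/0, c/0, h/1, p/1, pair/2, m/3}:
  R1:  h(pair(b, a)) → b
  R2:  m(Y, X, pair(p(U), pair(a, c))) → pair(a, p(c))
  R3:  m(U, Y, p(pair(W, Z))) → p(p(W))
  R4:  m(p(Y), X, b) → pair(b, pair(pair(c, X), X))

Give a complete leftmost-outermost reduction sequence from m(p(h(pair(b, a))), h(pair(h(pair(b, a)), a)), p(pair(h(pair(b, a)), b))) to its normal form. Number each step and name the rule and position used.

p(p(b))

1. m(p(h(pair(b, a))), h(pair(h(pair(b, a)), a)), p(pair(h(pair(b, a)), b)))  →  p(p(h(pair(b, a))))   [R3 at ε]
2. p(p(h(pair(b, a))))  →  p(p(b))   [R1 at 1.1]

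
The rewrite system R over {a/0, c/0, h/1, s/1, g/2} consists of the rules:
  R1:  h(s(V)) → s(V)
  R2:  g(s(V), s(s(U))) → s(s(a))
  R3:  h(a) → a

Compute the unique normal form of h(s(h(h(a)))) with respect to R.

1. h(s(h(h(a))))  →  s(h(h(a)))   [R1 at ε]
2. s(h(h(a)))  →  s(h(a))   [R3 at 1.1]
3. s(h(a))  →  s(a)   [R3 at 1]

s(a)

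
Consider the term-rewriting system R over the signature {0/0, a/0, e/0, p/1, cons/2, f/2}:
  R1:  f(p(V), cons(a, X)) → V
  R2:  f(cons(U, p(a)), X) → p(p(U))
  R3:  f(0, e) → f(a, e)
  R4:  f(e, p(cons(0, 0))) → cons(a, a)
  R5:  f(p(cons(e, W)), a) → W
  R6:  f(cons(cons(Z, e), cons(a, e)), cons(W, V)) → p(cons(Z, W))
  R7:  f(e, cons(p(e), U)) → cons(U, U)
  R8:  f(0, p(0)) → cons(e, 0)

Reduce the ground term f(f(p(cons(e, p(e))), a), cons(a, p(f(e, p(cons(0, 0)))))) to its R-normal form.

e

1. f(f(p(cons(e, p(e))), a), cons(a, p(f(e, p(cons(0, 0))))))  →  f(p(e), cons(a, p(f(e, p(cons(0, 0))))))   [R5 at 1]
2. f(p(e), cons(a, p(f(e, p(cons(0, 0))))))  →  e   [R1 at ε]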